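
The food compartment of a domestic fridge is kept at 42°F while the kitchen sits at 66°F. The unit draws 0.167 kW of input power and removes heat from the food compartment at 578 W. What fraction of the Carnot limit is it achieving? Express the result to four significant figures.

Converting, Q̇_C = 578.0 W = 0.5780 kW, so COP_actual = Q̇_C/Ẇ = 0.5780/0.1670 = 3.461.
In absolute terms T_C = 278.71 K and T_H = 292.04 K, so ΔT = 13.33 K.
COP_Carnot = T_C/ΔT = 278.71/13.33 = 20.90.
η_II = COP_actual/COP_Carnot = 3.461/20.90 = 0.1656.

0.1656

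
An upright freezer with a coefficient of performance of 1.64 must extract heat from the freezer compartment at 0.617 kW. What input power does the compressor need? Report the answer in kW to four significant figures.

Ẇ = Q̇_C/COP = 0.6170/1.64 = 0.3762 kW.

0.3762 kW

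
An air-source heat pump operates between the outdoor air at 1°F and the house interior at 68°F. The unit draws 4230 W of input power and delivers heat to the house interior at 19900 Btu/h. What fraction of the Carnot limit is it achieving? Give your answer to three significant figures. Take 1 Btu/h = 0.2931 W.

0.175

Converting, Q̇_H = 19900 Btu/h = 5833 W, so COP_actual = Q̇_H/Ẇ = 5833/4230 = 1.379.
In absolute terms T_C = 255.93 K and T_H = 293.15 K, so ΔT = 37.22 K.
COP_Carnot = T_H/ΔT = 293.15/37.22 = 7.876.
η_II = COP_actual/COP_Carnot = 1.379/7.876 = 0.1751.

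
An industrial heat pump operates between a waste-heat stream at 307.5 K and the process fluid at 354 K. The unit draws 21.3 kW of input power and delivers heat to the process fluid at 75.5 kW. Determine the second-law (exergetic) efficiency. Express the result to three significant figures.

COP_actual = Q̇_H/Ẇ = 75.50/21.30 = 3.545.
The reservoir spacing is ΔT = 354 − 307.5 = 46.50 K.
COP_Carnot = T_H/ΔT = 354.00/46.50 = 7.613.
η_II = COP_actual/COP_Carnot = 3.545/7.613 = 0.4656.

0.466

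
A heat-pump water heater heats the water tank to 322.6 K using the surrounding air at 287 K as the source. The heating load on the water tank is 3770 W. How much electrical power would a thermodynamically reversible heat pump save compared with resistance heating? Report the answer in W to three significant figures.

3350 W

The reservoir spacing is ΔT = 322.6 − 287 = 35.60 K.
COP_Carnot = T_H/ΔT = 322.60/35.60 = 9.062.
Resistance heating needs Ẇ_res = Q̇_H = 3770 W; the reversible heat pump needs only Ẇ_hp = Q̇_H/COP = 416.0 W.
Saving = 3770 − 416.0 = 3354 W.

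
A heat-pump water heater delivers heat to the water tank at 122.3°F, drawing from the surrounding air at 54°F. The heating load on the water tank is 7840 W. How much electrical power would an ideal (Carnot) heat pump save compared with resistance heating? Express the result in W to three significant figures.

6920 W

In absolute terms T_C = 285.37 K and T_H = 323.32 K, so ΔT = 37.94 K.
COP_Carnot = T_H/ΔT = 323.32/37.94 = 8.521.
Resistance heating needs Ẇ_res = Q̇_H = 7840 W; the reversible heat pump needs only Ẇ_hp = Q̇_H/COP = 920.1 W.
Saving = 7840 − 920.1 = 6920 W.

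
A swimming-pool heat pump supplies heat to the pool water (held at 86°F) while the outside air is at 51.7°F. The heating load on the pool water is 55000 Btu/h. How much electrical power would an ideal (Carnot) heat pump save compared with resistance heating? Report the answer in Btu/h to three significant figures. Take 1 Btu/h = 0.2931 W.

51500 Btu/h

In absolute terms T_C = 284.09 K and T_H = 303.15 K, so ΔT = 19.06 K.
COP_Carnot = T_H/ΔT = 303.15/19.06 = 15.91.
Resistance heating needs Ẇ_res = Q̇_H = 55000 Btu/h; the reversible heat pump needs only Ẇ_hp = Q̇_H/COP = 3457 Btu/h.
Saving = 55000 − 3457 = 51540 Btu/h.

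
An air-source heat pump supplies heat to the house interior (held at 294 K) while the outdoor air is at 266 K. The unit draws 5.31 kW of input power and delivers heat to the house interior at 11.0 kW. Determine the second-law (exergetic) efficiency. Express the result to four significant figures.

COP_actual = Q̇_H/Ẇ = 11.00/5.310 = 2.072.
The reservoir spacing is ΔT = 294 − 266 = 28.00 K.
COP_Carnot = T_H/ΔT = 294.00/28.00 = 10.50.
η_II = COP_actual/COP_Carnot = 2.072/10.50 = 0.1973.

0.1973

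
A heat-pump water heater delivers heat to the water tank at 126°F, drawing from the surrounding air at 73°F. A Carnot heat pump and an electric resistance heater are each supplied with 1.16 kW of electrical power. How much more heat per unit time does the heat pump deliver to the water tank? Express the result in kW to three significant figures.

In absolute terms T_C = 295.93 K and T_H = 325.37 K, so ΔT = 29.44 K.
COP_Carnot = T_H/ΔT = 325.37/29.44 = 11.05.
The heat pump delivers Q̇_H = COP × Ẇ = 12.82 kW; the resistance heater delivers Ẇ = 1.160 kW.
Extra = (COP − 1)·Ẇ = 11.66 kW.

11.7 kW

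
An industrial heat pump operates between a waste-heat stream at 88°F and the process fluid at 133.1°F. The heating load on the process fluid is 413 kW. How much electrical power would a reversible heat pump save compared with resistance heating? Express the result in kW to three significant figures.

In absolute terms T_C = 304.26 K and T_H = 329.32 K, so ΔT = 25.06 K.
COP_Carnot = T_H/ΔT = 329.32/25.06 = 13.14.
Resistance heating needs Ẇ_res = Q̇_H = 413.0 kW; the reversible heat pump needs only Ẇ_hp = Q̇_H/COP = 31.42 kW.
Saving = 413.0 − 31.42 = 381.6 kW.

382 kW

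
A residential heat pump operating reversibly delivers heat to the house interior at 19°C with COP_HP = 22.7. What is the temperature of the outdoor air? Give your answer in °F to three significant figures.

COP_HP = T_H/(T_H − T_C) gives T_H − T_C = T_H/COP.
With T_H = 292.15 K, T_C = 292.15 × (1 − 1/22.7) = 279.28 K.
Converting, 279.28 K = 43.03°F.

43.0 °F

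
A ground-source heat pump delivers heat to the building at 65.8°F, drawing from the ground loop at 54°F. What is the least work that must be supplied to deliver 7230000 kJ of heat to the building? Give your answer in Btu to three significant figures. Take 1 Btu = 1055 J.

In absolute terms T_C = 285.37 K and T_H = 291.93 K, so ΔT = 6.556 K.
The reversible limit is COP_HP = T_H/ΔT = 44.53, so W_min = Q_H/COP = Q_H·ΔT/T_H.
W_min = 7230000 × 6.556/291.93 = 162400 kJ = 153900 Btu.

154000 Btu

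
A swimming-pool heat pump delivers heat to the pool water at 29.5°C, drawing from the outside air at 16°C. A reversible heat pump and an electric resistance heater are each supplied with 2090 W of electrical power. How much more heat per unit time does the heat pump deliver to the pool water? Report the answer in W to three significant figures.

In absolute terms T_C = 289.15 K and T_H = 302.65 K, so ΔT = 13.50 K.
COP_Carnot = T_H/ΔT = 302.65/13.50 = 22.42.
The heat pump delivers Q̇_H = COP × Ẇ = 46850 W; the resistance heater delivers Ẇ = 2090 W.
Extra = (COP − 1)·Ẇ = 44760 W.

44800 W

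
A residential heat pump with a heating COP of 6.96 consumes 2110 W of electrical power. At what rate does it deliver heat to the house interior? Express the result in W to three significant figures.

Q̇_H = COP_HP × Ẇ = 6.96 × 2110 = 14690 W.

14700 W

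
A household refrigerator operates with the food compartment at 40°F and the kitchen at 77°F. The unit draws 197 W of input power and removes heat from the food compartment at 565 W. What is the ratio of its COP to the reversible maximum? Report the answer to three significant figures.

0.212

COP_actual = Q̇_C/Ẇ = 565.0/197.0 = 2.868.
In absolute terms T_C = 277.59 K and T_H = 298.15 K, so ΔT = 20.56 K.
COP_Carnot = T_C/ΔT = 277.59/20.56 = 13.50.
η_II = COP_actual/COP_Carnot = 2.868/13.50 = 0.2124.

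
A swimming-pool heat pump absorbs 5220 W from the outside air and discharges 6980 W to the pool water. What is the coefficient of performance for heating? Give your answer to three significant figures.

3.97

The first law gives Q̇_H = Q̇_C + Ẇ, so the three rates are Q̇_C = 5220, Q̇_H = 6980, Ẇ = 1760 W.
COP_HP = Q̇_H/Ẇ = 6980/1760 = 3.966.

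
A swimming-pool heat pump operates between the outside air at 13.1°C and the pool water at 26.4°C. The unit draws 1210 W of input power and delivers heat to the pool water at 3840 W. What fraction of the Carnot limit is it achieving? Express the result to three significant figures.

COP_actual = Q̇_H/Ẇ = 3840/1210 = 3.174.
In absolute terms T_C = 286.25 K and T_H = 299.55 K, so ΔT = 13.30 K.
COP_Carnot = T_H/ΔT = 299.55/13.30 = 22.52.
η_II = COP_actual/COP_Carnot = 3.174/22.52 = 0.1409.

0.141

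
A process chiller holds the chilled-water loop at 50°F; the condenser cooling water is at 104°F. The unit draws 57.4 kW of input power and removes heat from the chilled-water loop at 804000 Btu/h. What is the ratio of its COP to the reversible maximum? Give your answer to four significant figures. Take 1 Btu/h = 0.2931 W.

0.4350

Converting, Q̇_C = 804000 Btu/h = 235.7 kW, so COP_actual = Q̇_C/Ẇ = 235.7/57.40 = 4.105.
In absolute terms T_C = 283.15 K and T_H = 313.15 K, so ΔT = 30.00 K.
COP_Carnot = T_C/ΔT = 283.15/30.00 = 9.438.
η_II = COP_actual/COP_Carnot = 4.105/9.438 = 0.4350.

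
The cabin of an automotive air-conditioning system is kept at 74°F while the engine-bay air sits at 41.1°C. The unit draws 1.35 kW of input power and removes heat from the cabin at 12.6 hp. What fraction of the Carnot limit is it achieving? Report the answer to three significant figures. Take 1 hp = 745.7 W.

Converting, Q̇_C = 12.60 hp = 9.396 kW, so COP_actual = Q̇_C/Ẇ = 9.396/1.350 = 6.960.
In absolute terms T_C = 296.48 K and T_H = 314.25 K, so ΔT = 17.77 K.
COP_Carnot = T_C/ΔT = 296.48/17.77 = 16.69.
η_II = COP_actual/COP_Carnot = 6.960/16.69 = 0.4171.

0.417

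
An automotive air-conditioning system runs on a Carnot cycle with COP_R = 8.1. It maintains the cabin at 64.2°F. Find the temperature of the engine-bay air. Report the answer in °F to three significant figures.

129 °F

COP_R = T_C/(T_H − T_C) gives T_H − T_C = T_C/COP.
With T_C = 291.04 K, T_H = 291.04 × (1 + 1/8.1) = 326.97 K.
Converting, 326.97 K = 128.88°F.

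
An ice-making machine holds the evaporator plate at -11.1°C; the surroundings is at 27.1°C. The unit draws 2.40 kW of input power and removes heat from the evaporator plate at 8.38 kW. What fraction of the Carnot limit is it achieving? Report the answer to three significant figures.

0.509

COP_actual = Q̇_C/Ẇ = 8.380/2.400 = 3.492.
In absolute terms T_C = 262.05 K and T_H = 300.25 K, so ΔT = 38.20 K.
COP_Carnot = T_C/ΔT = 262.05/38.20 = 6.860.
η_II = COP_actual/COP_Carnot = 3.492/6.860 = 0.5090.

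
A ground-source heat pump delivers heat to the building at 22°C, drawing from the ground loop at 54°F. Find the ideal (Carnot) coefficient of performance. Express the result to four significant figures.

30.19

In absolute terms T_C = 285.37 K and T_H = 295.15 K, so ΔT = 9.778 K.
For a reversible cycle, COP_Carnot = T_H/ΔT = 295.15/9.778 = 30.19.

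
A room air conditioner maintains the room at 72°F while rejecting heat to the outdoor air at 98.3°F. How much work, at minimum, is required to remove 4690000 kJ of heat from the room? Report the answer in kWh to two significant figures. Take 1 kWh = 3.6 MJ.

64 kWh

In absolute terms T_C = 295.37 K and T_H = 309.98 K, so ΔT = 14.61 K.
The reversible limit is COP_R = T_C/ΔT = 20.22, so W_min = Q_C/COP = Q_C·ΔT/T_C.
W_min = 4690000 × 14.61/295.37 = 232000 kJ = 64.44 kWh.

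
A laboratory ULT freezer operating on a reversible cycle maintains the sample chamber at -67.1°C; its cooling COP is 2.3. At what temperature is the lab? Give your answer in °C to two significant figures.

COP_R = T_C/(T_H − T_C) gives T_H − T_C = T_C/COP.
With T_C = 206.05 K, T_H = 206.05 × (1 + 1/2.3) = 295.64 K.
Converting, 295.64 K = 22.49°C.

22 °C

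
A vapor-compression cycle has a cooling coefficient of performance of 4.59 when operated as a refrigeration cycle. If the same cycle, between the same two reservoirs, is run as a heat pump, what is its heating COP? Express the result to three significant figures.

The first law on one cycle gives Q_H = Q_C + W, so Q_H/W = Q_C/W + 1.
COP_HP = COP_R + 1 = 4.59 + 1 = 5.59.

5.59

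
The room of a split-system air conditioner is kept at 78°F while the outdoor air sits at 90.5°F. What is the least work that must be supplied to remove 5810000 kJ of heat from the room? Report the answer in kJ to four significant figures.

135100 kJ

In absolute terms T_C = 298.71 K and T_H = 305.65 K, so ΔT = 6.944 K.
The reversible limit is COP_R = T_C/ΔT = 43.01, so W_min = Q_C/COP = Q_C·ΔT/T_C.
W_min = 5810000 × 6.944/298.71 = 135100 kJ.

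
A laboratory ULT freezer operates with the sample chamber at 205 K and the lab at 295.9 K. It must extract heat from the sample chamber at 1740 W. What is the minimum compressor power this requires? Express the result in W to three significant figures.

772 W

The reservoir spacing is ΔT = 295.9 − 205 = 90.90 K.
COP_Carnot = T_C/ΔT = 205.00/90.90 = 2.255.
Ẇ_min = Q̇/COP_Carnot = 1740/2.255 = 771.5 W.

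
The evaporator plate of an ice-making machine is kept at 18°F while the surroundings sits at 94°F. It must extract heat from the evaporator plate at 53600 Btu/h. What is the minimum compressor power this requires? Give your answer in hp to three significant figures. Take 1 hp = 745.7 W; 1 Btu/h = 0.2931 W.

In absolute terms T_C = 265.37 K and T_H = 307.59 K, so ΔT = 42.22 K.
COP_Carnot = T_C/ΔT = 265.37/42.22 = 6.285.
Ẇ_min = Q̇/COP_Carnot = 53600/6.285 = 8528 Btu/h = 3.352 hp.

3.35 hp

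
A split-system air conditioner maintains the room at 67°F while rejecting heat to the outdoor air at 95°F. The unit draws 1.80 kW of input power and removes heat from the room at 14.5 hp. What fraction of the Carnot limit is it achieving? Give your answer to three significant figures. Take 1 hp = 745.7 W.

Converting, Q̇_C = 14.50 hp = 10.81 kW, so COP_actual = Q̇_C/Ẇ = 10.81/1.800 = 6.007.
In absolute terms T_C = 292.59 K and T_H = 308.15 K, so ΔT = 15.56 K.
COP_Carnot = T_C/ΔT = 292.59/15.56 = 18.81.
η_II = COP_actual/COP_Carnot = 6.007/18.81 = 0.3194.

0.319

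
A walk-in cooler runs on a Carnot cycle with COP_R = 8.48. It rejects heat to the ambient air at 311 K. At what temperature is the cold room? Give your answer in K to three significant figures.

For a Carnot refrigerator COP_R = T_C/(T_H − T_C), so T_C = COP·T_H/(1 + COP).
With T_H = 311.00 K, T_C = 8.48 × 311.00/9.480 = 278.19 K.

278 K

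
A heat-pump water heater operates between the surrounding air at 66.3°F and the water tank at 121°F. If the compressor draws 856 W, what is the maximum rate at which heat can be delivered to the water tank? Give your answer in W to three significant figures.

9090 W

In absolute terms T_C = 292.21 K and T_H = 322.59 K, so ΔT = 30.39 K.
COP_Carnot = T_H/ΔT = 322.59/30.39 = 10.62.
Q̇_max = COP_Carnot × Ẇ = 10.62 × 856.0 W = 9087 W.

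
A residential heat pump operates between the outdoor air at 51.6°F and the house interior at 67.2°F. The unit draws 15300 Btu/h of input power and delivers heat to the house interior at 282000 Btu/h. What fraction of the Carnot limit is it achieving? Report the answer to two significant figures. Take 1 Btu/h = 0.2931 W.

COP_actual = Q̇_H/Ẇ = 282000/15300 = 18.43.
In absolute terms T_C = 284.04 K and T_H = 292.71 K, so ΔT = 8.667 K.
COP_Carnot = T_H/ΔT = 292.71/8.667 = 33.77.
η_II = COP_actual/COP_Carnot = 18.43/33.77 = 0.5457.

0.55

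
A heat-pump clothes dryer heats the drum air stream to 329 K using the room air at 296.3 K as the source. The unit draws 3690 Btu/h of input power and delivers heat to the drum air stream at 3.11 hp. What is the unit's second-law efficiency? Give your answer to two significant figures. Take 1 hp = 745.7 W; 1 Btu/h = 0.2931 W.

Converting, Q̇_H = 3.110 hp = 7912 Btu/h, so COP_actual = Q̇_H/Ẇ = 7912/3690 = 2.144.
The reservoir spacing is ΔT = 329 − 296.3 = 32.70 K.
COP_Carnot = T_H/ΔT = 329.00/32.70 = 10.06.
η_II = COP_actual/COP_Carnot = 2.144/10.06 = 0.2131.

0.21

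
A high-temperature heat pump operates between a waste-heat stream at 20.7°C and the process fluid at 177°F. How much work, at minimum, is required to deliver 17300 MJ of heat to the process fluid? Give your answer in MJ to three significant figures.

2930 MJ

In absolute terms T_C = 293.85 K and T_H = 353.71 K, so ΔT = 59.86 K.
The reversible limit is COP_HP = T_H/ΔT = 5.909, so W_min = Q_H/COP = Q_H·ΔT/T_H.
W_min = 17300 × 59.86/353.71 = 2928 MJ.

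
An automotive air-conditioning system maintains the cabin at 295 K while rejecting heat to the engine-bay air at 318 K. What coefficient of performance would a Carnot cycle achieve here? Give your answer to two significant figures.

13

The reservoir spacing is ΔT = 318 − 295 = 23.00 K.
For a reversible cycle, COP_Carnot = T_C/ΔT = 295.00/23.00 = 12.83.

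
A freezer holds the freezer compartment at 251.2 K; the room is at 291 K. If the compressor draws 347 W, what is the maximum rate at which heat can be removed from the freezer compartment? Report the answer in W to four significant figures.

The reservoir spacing is ΔT = 291 − 251.2 = 39.80 K.
COP_Carnot = T_C/ΔT = 251.20/39.80 = 6.312.
Q̇_max = COP_Carnot × Ẇ = 6.312 × 347.0 W = 2190 W.

2190 W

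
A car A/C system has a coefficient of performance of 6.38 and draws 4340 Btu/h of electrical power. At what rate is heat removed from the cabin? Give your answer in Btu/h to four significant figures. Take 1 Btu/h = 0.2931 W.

Q̇_C = COP × Ẇ = 6.38 × 4340 = 27690 Btu/h.

27690 Btu/h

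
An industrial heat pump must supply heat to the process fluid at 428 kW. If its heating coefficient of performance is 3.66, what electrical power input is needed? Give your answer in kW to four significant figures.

Ẇ = Q̇_H/COP_HP = 428.0/3.66 = 116.9 kW.

116.9 kW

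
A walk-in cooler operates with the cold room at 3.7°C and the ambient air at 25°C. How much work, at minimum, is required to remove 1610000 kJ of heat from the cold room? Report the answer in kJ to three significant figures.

In absolute terms T_C = 276.85 K and T_H = 298.15 K, so ΔT = 21.30 K.
The reversible limit is COP_R = T_C/ΔT = 13.00, so W_min = Q_C/COP = Q_C·ΔT/T_C.
W_min = 1610000 × 21.30/276.85 = 123900 kJ.

124000 kJ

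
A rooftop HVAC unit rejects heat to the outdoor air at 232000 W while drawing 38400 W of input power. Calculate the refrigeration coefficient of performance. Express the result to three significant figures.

The first law gives Q̇_H = Q̇_C + Ẇ, so the three rates are Q̇_C = 193600, Q̇_H = 232000, Ẇ = 38400 W.
COP_R = Q̇_C/Ẇ = 193600/38400 = 5.042.

5.04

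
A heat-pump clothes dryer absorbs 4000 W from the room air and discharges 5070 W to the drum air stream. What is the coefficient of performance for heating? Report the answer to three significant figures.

4.74

The first law gives Q̇_H = Q̇_C + Ẇ, so the three rates are Q̇_C = 4000, Q̇_H = 5070, Ẇ = 1070 W.
COP_HP = Q̇_H/Ẇ = 5070/1070 = 4.738.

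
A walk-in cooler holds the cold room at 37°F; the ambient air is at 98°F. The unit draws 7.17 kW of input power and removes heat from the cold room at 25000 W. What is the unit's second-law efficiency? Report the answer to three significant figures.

0.428

Converting, Q̇_C = 25000 W = 25.00 kW, so COP_actual = Q̇_C/Ẇ = 25.00/7.170 = 3.487.
In absolute terms T_C = 275.93 K and T_H = 309.82 K, so ΔT = 33.89 K.
COP_Carnot = T_C/ΔT = 275.93/33.89 = 8.142.
η_II = COP_actual/COP_Carnot = 3.487/8.142 = 0.4282.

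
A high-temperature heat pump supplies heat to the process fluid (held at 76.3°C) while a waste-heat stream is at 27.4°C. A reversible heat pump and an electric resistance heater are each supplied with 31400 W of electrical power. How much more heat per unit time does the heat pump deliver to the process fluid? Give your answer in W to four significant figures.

193000 W

In absolute terms T_C = 300.55 K and T_H = 349.45 K, so ΔT = 48.90 K.
COP_Carnot = T_H/ΔT = 349.45/48.90 = 7.146.
The heat pump delivers Q̇_H = COP × Ẇ = 224400 W; the resistance heater delivers Ẇ = 31400 W.
Extra = (COP − 1)·Ẇ = 193000 W.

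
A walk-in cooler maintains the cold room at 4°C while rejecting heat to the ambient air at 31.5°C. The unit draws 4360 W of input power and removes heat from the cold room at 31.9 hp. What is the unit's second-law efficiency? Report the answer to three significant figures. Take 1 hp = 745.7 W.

Converting, Q̇_C = 31.90 hp = 23790 W, so COP_actual = Q̇_C/Ẇ = 23790/4360 = 5.456.
In absolute terms T_C = 277.15 K and T_H = 304.65 K, so ΔT = 27.50 K.
COP_Carnot = T_C/ΔT = 277.15/27.50 = 10.08.
η_II = COP_actual/COP_Carnot = 5.456/10.08 = 0.5414.

0.541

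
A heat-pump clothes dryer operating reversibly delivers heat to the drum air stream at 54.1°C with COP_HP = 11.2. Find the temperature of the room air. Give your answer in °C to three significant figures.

24.9 °C

COP_HP = T_H/(T_H − T_C) gives T_H − T_C = T_H/COP.
With T_H = 327.25 K, T_C = 327.25 × (1 − 1/11.2) = 298.03 K.
Converting, 298.03 K = 24.88°C.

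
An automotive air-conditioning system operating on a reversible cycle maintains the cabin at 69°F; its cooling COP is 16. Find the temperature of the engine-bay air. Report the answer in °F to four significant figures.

COP_R = T_C/(T_H − T_C) gives T_H − T_C = T_C/COP.
With T_C = 293.71 K, T_H = 293.71 × (1 + 1/16) = 312.06 K.
Converting, 312.06 K = 102.04°F.

102.0 °F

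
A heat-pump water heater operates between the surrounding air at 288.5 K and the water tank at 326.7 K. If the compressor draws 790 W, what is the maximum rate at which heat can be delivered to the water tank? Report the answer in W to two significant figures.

6800 W

The reservoir spacing is ΔT = 326.7 − 288.5 = 38.20 K.
COP_Carnot = T_H/ΔT = 326.70/38.20 = 8.552.
Q̇_max = COP_Carnot × Ẇ = 8.552 × 790.0 W = 6756 W.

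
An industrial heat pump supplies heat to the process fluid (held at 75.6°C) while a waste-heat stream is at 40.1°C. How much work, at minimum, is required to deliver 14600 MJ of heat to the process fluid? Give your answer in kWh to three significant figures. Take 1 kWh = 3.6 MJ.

In absolute terms T_C = 313.25 K and T_H = 348.75 K, so ΔT = 35.50 K.
The reversible limit is COP_HP = T_H/ΔT = 9.824, so W_min = Q_H/COP = Q_H·ΔT/T_H.
W_min = 14600 × 35.50/348.75 = 1486 MJ = 412.8 kWh.

413 kWh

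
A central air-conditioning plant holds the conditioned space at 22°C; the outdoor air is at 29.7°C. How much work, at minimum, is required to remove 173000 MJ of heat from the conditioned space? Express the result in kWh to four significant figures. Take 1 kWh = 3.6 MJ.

In absolute terms T_C = 295.15 K and T_H = 302.85 K, so ΔT = 7.700 K.
The reversible limit is COP_R = T_C/ΔT = 38.33, so W_min = Q_C/COP = Q_C·ΔT/T_C.
W_min = 173000 × 7.700/295.15 = 4513 MJ = 1254 kWh.

1254 kWh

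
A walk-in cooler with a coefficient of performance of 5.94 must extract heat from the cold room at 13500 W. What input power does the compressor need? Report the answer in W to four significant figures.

2273 W

Ẇ = Q̇_C/COP = 13500/5.94 = 2273 W.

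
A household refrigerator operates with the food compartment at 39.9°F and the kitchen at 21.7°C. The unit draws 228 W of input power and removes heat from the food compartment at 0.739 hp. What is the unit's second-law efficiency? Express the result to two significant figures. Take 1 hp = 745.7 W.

0.15

Converting, Q̇_C = 0.7390 hp = 551.1 W, so COP_actual = Q̇_C/Ẇ = 551.1/228.0 = 2.417.
In absolute terms T_C = 277.54 K and T_H = 294.85 K, so ΔT = 17.31 K.
COP_Carnot = T_C/ΔT = 277.54/17.31 = 16.03.
η_II = COP_actual/COP_Carnot = 2.417/16.03 = 0.1508.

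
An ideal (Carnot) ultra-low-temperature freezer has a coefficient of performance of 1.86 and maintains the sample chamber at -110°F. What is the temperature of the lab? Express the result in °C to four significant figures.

25.55 °C

COP_R = T_C/(T_H − T_C) gives T_H − T_C = T_C/COP.
With T_C = 194.26 K, T_H = 194.26 × (1 + 1/1.86) = 298.70 K.
Converting, 298.70 K = 25.55°C.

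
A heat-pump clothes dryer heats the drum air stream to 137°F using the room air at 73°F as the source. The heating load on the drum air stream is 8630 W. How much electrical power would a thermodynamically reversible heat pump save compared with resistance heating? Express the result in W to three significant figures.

In absolute terms T_C = 295.93 K and T_H = 331.48 K, so ΔT = 35.56 K.
COP_Carnot = T_H/ΔT = 331.48/35.56 = 9.323.
Resistance heating needs Ẇ_res = Q̇_H = 8630 W; the reversible heat pump needs only Ẇ_hp = Q̇_H/COP = 925.7 W.
Saving = 8630 − 925.7 = 7704 W.

7700 W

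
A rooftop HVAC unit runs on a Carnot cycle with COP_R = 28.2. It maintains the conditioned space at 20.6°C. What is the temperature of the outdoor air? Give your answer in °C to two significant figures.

31 °C

COP_R = T_C/(T_H − T_C) gives T_H − T_C = T_C/COP.
With T_C = 293.75 K, T_H = 293.75 × (1 + 1/28.2) = 304.17 K.
Converting, 304.17 K = 31.02°C.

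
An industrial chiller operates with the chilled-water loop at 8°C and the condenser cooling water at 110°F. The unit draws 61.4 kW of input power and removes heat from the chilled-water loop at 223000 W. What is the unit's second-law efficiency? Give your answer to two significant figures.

Converting, Q̇_C = 223000 W = 223.0 kW, so COP_actual = Q̇_C/Ẇ = 223.0/61.40 = 3.632.
In absolute terms T_C = 281.15 K and T_H = 316.48 K, so ΔT = 35.33 K.
COP_Carnot = T_C/ΔT = 281.15/35.33 = 7.957.
η_II = COP_actual/COP_Carnot = 3.632/7.957 = 0.4564.

0.46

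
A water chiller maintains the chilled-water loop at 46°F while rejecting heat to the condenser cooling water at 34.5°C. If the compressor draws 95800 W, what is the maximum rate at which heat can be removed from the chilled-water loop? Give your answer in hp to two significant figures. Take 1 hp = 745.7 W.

In absolute terms T_C = 280.93 K and T_H = 307.65 K, so ΔT = 26.72 K.
COP_Carnot = T_C/ΔT = 280.93/26.72 = 10.51.
Q̇_max = COP_Carnot × Ẇ = 10.51 × 95800 W = 1007000 W = 1351 hp.

1400 hp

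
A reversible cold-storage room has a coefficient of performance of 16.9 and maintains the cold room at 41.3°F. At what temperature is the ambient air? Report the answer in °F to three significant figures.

COP_R = T_C/(T_H − T_C) gives T_H − T_C = T_C/COP.
With T_C = 278.32 K, T_H = 278.32 × (1 + 1/16.9) = 294.79 K.
Converting, 294.79 K = 70.94°F.

70.9 °F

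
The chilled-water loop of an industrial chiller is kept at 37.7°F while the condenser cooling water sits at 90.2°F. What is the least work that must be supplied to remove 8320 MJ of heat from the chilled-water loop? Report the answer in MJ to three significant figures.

878 MJ

In absolute terms T_C = 276.32 K and T_H = 305.48 K, so ΔT = 29.17 K.
The reversible limit is COP_R = T_C/ΔT = 9.474, so W_min = Q_C/COP = Q_C·ΔT/T_C.
W_min = 8320 × 29.17/276.32 = 878.2 MJ.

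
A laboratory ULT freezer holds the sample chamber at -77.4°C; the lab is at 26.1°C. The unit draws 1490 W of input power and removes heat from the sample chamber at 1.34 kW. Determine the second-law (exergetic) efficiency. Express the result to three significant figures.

Converting, Q̇_C = 1.340 kW = 1340 W, so COP_actual = Q̇_C/Ẇ = 1340/1490 = 0.8993.
In absolute terms T_C = 195.75 K and T_H = 299.25 K, so ΔT = 103.5 K.
COP_Carnot = T_C/ΔT = 195.75/103.5 = 1.891.
η_II = COP_actual/COP_Carnot = 0.8993/1.891 = 0.4755.

0.476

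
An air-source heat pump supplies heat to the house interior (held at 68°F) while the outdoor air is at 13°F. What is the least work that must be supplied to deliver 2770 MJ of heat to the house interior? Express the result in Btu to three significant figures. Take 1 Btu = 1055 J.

274000 Btu

In absolute terms T_C = 262.59 K and T_H = 293.15 K, so ΔT = 30.56 K.
The reversible limit is COP_HP = T_H/ΔT = 9.594, so W_min = Q_H/COP = Q_H·ΔT/T_H.
W_min = 2770 × 30.56/293.15 = 288.7 MJ = 273700 Btu.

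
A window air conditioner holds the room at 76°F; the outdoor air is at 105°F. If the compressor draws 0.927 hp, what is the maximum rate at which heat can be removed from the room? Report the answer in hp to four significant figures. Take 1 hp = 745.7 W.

In absolute terms T_C = 297.59 K and T_H = 313.71 K, so ΔT = 16.11 K.
COP_Carnot = T_C/ΔT = 297.59/16.11 = 18.47.
Q̇_max = COP_Carnot × Ẇ = 18.47 × 0.9270 hp = 17.12 hp.

17.12 hp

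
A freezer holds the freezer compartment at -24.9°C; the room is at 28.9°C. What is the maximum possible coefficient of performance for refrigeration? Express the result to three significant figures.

4.61

In absolute terms T_C = 248.25 K and T_H = 302.05 K, so ΔT = 53.80 K.
For a reversible cycle, COP_Carnot = T_C/ΔT = 248.25/53.80 = 4.614.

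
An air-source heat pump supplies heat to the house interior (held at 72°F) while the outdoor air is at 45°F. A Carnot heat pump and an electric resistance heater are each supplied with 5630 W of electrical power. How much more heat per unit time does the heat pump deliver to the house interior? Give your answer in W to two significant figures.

In absolute terms T_C = 280.37 K and T_H = 295.37 K, so ΔT = 15.00 K.
COP_Carnot = T_H/ΔT = 295.37/15.00 = 19.69.
The heat pump delivers Q̇_H = COP × Ẇ = 110900 W; the resistance heater delivers Ẇ = 5630 W.
Extra = (COP − 1)·Ẇ = 105200 W.

110000 W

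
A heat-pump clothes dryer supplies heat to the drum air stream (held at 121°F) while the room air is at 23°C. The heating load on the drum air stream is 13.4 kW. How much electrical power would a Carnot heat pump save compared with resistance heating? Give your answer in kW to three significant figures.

In absolute terms T_C = 296.15 K and T_H = 322.59 K, so ΔT = 26.44 K.
COP_Carnot = T_H/ΔT = 322.59/26.44 = 12.20.
Resistance heating needs Ẇ_res = Q̇_H = 13.40 kW; the reversible heat pump needs only Ẇ_hp = Q̇_H/COP = 1.098 kW.
Saving = 13.40 − 1.098 = 12.30 kW.

12.3 kW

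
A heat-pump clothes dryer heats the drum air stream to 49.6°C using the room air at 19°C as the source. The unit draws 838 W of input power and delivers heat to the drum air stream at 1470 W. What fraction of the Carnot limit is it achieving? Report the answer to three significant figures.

0.166

COP_actual = Q̇_H/Ẇ = 1470/838.0 = 1.754.
In absolute terms T_C = 292.15 K and T_H = 322.75 K, so ΔT = 30.60 K.
COP_Carnot = T_H/ΔT = 322.75/30.60 = 10.55.
η_II = COP_actual/COP_Carnot = 1.754/10.55 = 0.1663.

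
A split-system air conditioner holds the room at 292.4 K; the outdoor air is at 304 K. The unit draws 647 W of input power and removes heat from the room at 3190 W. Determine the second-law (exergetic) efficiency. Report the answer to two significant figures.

COP_actual = Q̇_C/Ẇ = 3190/647.0 = 4.930.
The reservoir spacing is ΔT = 304 − 292.4 = 11.60 K.
COP_Carnot = T_C/ΔT = 292.40/11.60 = 25.21.
η_II = COP_actual/COP_Carnot = 4.930/25.21 = 0.1956.

0.20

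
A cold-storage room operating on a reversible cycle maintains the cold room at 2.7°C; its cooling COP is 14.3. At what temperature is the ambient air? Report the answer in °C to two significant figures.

22 °C

COP_R = T_C/(T_H − T_C) gives T_H − T_C = T_C/COP.
With T_C = 275.85 K, T_H = 275.85 × (1 + 1/14.3) = 295.14 K.
Converting, 295.14 K = 21.99°C.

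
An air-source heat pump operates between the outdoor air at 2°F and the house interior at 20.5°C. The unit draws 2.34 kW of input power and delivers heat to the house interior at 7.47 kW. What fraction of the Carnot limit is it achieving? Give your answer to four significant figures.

COP_actual = Q̇_H/Ẇ = 7.470/2.340 = 3.192.
In absolute terms T_C = 256.48 K and T_H = 293.65 K, so ΔT = 37.17 K.
COP_Carnot = T_H/ΔT = 293.65/37.17 = 7.901.
η_II = COP_actual/COP_Carnot = 3.192/7.901 = 0.4040.

0.4040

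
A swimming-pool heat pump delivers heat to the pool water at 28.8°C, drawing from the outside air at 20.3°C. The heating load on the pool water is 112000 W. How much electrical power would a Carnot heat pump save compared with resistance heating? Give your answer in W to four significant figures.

108800 W

In absolute terms T_C = 293.45 K and T_H = 301.95 K, so ΔT = 8.500 K.
COP_Carnot = T_H/ΔT = 301.95/8.500 = 35.52.
Resistance heating needs Ẇ_res = Q̇_H = 112000 W; the reversible heat pump needs only Ẇ_hp = Q̇_H/COP = 3153 W.
Saving = 112000 − 3153 = 108800 W.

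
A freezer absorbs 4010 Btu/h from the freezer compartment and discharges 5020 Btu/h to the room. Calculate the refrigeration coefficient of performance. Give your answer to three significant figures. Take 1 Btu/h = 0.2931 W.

The first law gives Q̇_H = Q̇_C + Ẇ, so the three rates are Q̇_C = 4010, Q̇_H = 5020, Ẇ = 1010 Btu/h.
COP_R = Q̇_C/Ẇ = 4010/1010 = 3.970.

3.97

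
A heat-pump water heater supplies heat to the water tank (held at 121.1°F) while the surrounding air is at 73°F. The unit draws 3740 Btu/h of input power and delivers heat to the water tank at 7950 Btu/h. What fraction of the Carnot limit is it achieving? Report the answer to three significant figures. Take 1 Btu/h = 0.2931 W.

0.176

COP_actual = Q̇_H/Ẇ = 7950/3740 = 2.126.
In absolute terms T_C = 295.93 K and T_H = 322.65 K, so ΔT = 26.72 K.
COP_Carnot = T_H/ΔT = 322.65/26.72 = 12.07.
η_II = COP_actual/COP_Carnot = 2.126/12.07 = 0.1761.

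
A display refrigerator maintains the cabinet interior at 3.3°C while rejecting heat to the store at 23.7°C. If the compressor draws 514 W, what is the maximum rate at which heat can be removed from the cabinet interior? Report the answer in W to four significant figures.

6965 W

In absolute terms T_C = 276.45 K and T_H = 296.85 K, so ΔT = 20.40 K.
COP_Carnot = T_C/ΔT = 276.45/20.40 = 13.55.
Q̇_max = COP_Carnot × Ẇ = 13.55 × 514.0 W = 6965 W.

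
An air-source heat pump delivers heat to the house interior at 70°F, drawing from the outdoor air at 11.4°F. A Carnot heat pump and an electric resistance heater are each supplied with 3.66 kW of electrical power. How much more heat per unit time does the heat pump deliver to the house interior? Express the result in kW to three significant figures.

29.4 kW

In absolute terms T_C = 261.71 K and T_H = 294.26 K, so ΔT = 32.56 K.
COP_Carnot = T_H/ΔT = 294.26/32.56 = 9.039.
The heat pump delivers Q̇_H = COP × Ẇ = 33.08 kW; the resistance heater delivers Ẇ = 3.660 kW.
Extra = (COP − 1)·Ẇ = 29.42 kW.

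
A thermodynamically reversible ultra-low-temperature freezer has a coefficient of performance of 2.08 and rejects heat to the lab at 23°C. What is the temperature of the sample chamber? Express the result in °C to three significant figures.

For a Carnot refrigerator COP_R = T_C/(T_H − T_C), so T_C = COP·T_H/(1 + COP).
With T_H = 296.15 K, T_C = 2.08 × 296.15/3.080 = 200.00 K.
Converting, 200.00 K = -73.15°C.

-73.2 °C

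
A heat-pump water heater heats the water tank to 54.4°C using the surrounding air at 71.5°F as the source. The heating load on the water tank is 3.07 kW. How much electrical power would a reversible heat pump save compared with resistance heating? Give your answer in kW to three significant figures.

2.77 kW

In absolute terms T_C = 295.09 K and T_H = 327.55 K, so ΔT = 32.46 K.
COP_Carnot = T_H/ΔT = 327.55/32.46 = 10.09.
Resistance heating needs Ẇ_res = Q̇_H = 3.070 kW; the reversible heat pump needs only Ẇ_hp = Q̇_H/COP = 0.3042 kW.
Saving = 3.070 − 0.3042 = 2.766 kW.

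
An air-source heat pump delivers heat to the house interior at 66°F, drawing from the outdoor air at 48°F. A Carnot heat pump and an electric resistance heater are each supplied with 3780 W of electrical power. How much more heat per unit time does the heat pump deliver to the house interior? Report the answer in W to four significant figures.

In absolute terms T_C = 282.04 K and T_H = 292.04 K, so ΔT = 10.00 K.
COP_Carnot = T_H/ΔT = 292.04/10.00 = 29.20.
The heat pump delivers Q̇_H = COP × Ẇ = 110400 W; the resistance heater delivers Ẇ = 3780 W.
Extra = (COP − 1)·Ẇ = 106600 W.

106600 W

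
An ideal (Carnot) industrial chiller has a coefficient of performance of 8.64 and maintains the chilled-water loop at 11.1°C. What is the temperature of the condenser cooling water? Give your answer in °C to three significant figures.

44.0 °C

COP_R = T_C/(T_H − T_C) gives T_H − T_C = T_C/COP.
With T_C = 284.25 K, T_H = 284.25 × (1 + 1/8.64) = 317.15 K.
Converting, 317.15 K = 44.00°C.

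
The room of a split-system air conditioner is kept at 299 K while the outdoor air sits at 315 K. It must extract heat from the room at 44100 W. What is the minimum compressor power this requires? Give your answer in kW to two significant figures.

2.4 kW

The reservoir spacing is ΔT = 315 − 299 = 16.00 K.
COP_Carnot = T_C/ΔT = 299.00/16.00 = 18.69.
Ẇ_min = Q̇/COP_Carnot = 44100/18.69 = 2360 W = 2.360 kW.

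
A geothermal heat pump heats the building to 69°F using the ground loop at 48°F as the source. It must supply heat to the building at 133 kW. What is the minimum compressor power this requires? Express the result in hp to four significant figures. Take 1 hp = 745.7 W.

In absolute terms T_C = 282.04 K and T_H = 293.71 K, so ΔT = 11.67 K.
COP_Carnot = T_H/ΔT = 293.71/11.67 = 25.17.
Ẇ_min = Q̇/COP_Carnot = 133.0/25.17 = 5.283 kW = 7.085 hp.

7.085 hp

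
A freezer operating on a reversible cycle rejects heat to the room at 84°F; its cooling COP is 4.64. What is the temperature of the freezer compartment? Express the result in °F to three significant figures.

-12.4 °F

For a Carnot refrigerator COP_R = T_C/(T_H − T_C), so T_C = COP·T_H/(1 + COP).
With T_H = 302.04 K, T_C = 4.64 × 302.04/5.640 = 248.49 K.
Converting, 248.49 K = -12.40°F.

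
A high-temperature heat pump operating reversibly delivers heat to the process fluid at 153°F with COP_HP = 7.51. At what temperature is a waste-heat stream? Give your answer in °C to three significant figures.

21.9 °C

COP_HP = T_H/(T_H − T_C) gives T_H − T_C = T_H/COP.
With T_H = 340.37 K, T_C = 340.37 × (1 − 1/7.51) = 295.05 K.
Converting, 295.05 K = 21.90°C.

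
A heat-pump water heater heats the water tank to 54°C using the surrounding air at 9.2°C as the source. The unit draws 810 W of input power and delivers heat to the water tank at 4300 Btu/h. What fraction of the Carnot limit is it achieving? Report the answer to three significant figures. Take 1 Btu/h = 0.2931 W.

Converting, Q̇_H = 4300 Btu/h = 1260 W, so COP_actual = Q̇_H/Ẇ = 1260/810.0 = 1.556.
In absolute terms T_C = 282.35 K and T_H = 327.15 K, so ΔT = 44.80 K.
COP_Carnot = T_H/ΔT = 327.15/44.80 = 7.302.
η_II = COP_actual/COP_Carnot = 1.556/7.302 = 0.2131.

0.213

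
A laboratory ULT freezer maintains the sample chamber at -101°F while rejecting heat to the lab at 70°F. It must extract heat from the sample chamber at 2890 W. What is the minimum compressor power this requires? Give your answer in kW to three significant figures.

1.38 kW

In absolute terms T_C = 199.26 K and T_H = 294.26 K, so ΔT = 95.00 K.
COP_Carnot = T_C/ΔT = 199.26/95.00 = 2.097.
Ẇ_min = Q̇/COP_Carnot = 2890/2.097 = 1378 W = 1.378 kW.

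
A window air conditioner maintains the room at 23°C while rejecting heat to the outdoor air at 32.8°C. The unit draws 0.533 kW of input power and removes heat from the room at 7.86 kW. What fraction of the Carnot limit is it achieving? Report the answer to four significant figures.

COP_actual = Q̇_C/Ẇ = 7.860/0.5330 = 14.75.
In absolute terms T_C = 296.15 K and T_H = 305.95 K, so ΔT = 9.800 K.
COP_Carnot = T_C/ΔT = 296.15/9.800 = 30.22.
η_II = COP_actual/COP_Carnot = 14.75/30.22 = 0.4880.

0.4880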